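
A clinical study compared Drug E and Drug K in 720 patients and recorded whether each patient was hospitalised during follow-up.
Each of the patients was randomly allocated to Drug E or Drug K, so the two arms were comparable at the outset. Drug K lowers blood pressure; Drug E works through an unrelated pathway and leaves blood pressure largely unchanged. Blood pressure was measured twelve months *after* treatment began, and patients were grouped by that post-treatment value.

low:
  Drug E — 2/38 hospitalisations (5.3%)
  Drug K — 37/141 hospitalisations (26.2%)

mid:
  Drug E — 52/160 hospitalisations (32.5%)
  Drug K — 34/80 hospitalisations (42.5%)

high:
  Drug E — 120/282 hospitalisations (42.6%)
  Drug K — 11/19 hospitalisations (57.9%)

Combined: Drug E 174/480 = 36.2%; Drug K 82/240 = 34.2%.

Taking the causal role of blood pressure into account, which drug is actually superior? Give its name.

Drug K

Within every blood pressure level Drug E has the lower rate, yet pooled Drug K does — Simpson's reversal.
Blood pressure here is a post-treatment variable shaped by the drug; conditioning on it would introduce bias rather than remove it. The overall comparison is the causal one.
Pooled: Drug E 36.2% vs Drug K 34.2%; Drug K is lower overall.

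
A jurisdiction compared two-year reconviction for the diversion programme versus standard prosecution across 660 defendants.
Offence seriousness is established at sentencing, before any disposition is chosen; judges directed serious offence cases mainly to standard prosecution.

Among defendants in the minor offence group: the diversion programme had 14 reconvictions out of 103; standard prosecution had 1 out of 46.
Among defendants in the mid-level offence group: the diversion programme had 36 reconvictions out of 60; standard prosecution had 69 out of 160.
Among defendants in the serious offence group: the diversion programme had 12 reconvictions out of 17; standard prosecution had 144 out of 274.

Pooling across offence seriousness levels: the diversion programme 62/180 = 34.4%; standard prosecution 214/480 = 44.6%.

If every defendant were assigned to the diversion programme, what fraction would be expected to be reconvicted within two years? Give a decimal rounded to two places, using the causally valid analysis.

Within every offence seriousness level standard prosecution has the lower rate, yet pooled the diversion programme does — Simpson's reversal.
Offence seriousness differs across dispositions for reasons unrelated to any effect of the disposition itself, and it separately predicts the outcome — a classic confounder. We must compare within offence seriousness levels.
Standardising the diversion programme to the population offence seriousness mix: 0.226·14/103 + 0.333·36/60 + 0.441·12/17 = 0.542.

0.54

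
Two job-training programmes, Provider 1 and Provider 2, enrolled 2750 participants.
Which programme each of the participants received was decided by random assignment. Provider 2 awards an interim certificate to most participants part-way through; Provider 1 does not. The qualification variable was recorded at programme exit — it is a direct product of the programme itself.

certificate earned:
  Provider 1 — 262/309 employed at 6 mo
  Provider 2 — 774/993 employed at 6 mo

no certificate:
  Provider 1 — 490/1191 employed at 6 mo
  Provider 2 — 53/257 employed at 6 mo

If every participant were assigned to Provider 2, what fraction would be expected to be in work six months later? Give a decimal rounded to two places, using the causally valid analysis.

Qualification attained during the programme lies on the pathway programme → qualification attained during the programme → outcome, so adjusting for it blocks the indirect effect. For the total causal effect of programme, use the unadjusted pooled rates.
So P(outcome | do(Provider 2)) is just the pooled rate for Provider 2: 827/1250 = 0.662.

0.66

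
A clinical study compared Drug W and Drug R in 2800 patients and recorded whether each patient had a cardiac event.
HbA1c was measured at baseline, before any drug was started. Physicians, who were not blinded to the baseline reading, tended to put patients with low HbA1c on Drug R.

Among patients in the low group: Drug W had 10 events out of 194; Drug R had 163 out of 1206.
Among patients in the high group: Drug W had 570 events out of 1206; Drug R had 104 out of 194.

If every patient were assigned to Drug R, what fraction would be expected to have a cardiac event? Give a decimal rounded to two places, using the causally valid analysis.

Nothing the drug does changes HbA1c; the imbalance is an allocation artefact. With HbA1c also predicting the outcome, the pooled figure is confounded, and the within-stratum comparison is the causal one.
Standardising Drug R to the population HbA1c mix: 0.500·163/1206 + 0.500·104/194 = 0.336.

0.34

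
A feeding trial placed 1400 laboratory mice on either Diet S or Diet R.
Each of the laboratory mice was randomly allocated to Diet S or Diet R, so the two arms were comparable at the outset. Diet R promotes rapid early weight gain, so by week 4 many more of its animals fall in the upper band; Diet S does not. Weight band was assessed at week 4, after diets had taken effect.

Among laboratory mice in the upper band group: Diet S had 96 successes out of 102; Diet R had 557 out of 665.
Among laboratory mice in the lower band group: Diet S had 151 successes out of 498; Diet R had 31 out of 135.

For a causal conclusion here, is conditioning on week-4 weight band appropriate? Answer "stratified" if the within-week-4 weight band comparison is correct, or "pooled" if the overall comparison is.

The distribution of week-4 weight band is itself part of what the diet does — it is an intermediate outcome. Holding it fixed would remove that part of the effect; the total effect is the pooled difference.
Pooled: Diet S 41.2% vs Diet R 73.5%; Diet R is higher overall.

pooled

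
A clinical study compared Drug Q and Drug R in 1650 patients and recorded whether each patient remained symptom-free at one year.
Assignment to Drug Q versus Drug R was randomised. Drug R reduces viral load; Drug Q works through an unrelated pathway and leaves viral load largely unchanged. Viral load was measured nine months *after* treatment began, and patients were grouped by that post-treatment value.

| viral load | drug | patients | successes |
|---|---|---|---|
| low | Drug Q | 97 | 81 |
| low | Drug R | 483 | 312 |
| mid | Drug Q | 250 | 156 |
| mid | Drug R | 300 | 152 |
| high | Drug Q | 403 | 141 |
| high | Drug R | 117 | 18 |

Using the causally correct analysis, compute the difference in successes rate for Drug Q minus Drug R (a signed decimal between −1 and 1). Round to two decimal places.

The viral load-specific comparison favours Drug Q throughout, but the pooled figures favour Drug R. The question is whether to condition on viral load.
Stratifying would compare drugs among patients the drugs themselves sorted into viral load groups — a form of selection on an intermediate. The unconditioned pooled rates give the total causal effect.
The causal difference is the pooled difference: 0.504 − 0.536 = -0.032.

-0.03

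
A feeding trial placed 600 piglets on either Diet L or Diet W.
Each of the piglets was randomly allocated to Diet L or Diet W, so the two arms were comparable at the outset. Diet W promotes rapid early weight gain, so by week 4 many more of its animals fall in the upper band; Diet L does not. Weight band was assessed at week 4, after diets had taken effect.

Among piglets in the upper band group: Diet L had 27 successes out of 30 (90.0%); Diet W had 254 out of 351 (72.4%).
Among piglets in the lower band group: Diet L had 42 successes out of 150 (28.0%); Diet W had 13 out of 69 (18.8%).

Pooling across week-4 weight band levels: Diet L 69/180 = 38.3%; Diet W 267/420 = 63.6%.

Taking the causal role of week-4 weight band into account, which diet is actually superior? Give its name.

Diet L is higher inside every week-4 weight band stratum but Diet W is higher in aggregate. Whether to stratify depends on how week-4 weight band relates to the diet.
Because the diet influences week-4 weight band, week-4 weight band is a post-treatment mediator, not a confounder. Stratifying on it would bias the estimate; the causal effect is the crude pooled difference.
Pooled: Diet L 38.3% vs Diet W 63.6%; Diet W is higher overall.

Diet W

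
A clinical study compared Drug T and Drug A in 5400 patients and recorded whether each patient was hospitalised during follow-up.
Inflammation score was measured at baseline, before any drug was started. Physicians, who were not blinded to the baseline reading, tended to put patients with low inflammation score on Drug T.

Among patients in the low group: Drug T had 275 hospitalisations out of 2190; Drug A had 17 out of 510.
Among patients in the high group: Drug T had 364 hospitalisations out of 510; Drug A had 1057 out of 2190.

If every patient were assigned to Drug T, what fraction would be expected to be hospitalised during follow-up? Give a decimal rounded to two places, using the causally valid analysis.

0.42

Inflammation score differs across drugs for reasons unrelated to any effect of the drug itself, and it separately predicts the outcome — a classic confounder. We must compare within inflammation score levels.
Standardising Drug T to the population inflammation score mix: 0.500·275/2190 + 0.500·364/510 = 0.420.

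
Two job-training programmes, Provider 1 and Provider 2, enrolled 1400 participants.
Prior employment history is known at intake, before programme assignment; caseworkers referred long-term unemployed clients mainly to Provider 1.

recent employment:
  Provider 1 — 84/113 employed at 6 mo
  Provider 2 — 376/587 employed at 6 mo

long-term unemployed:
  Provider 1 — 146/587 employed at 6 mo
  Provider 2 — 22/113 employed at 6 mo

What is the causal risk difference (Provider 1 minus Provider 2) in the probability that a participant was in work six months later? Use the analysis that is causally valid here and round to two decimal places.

+0.08

Provider 1 is higher inside every prior employment history stratum but Provider 2 is higher in aggregate. Whether to stratify depends on how prior employment history relates to the programme.
Prior employment history is set before the programme has any effect — it is not caused by the programme — and it independently drives the outcome. That makes it a confounder, so the causal comparison is within prior employment history levels.
Adjusting over the population distribution of prior employment history: 0.500·(0.743−0.641) + 0.500·(0.249−0.195) = +0.078.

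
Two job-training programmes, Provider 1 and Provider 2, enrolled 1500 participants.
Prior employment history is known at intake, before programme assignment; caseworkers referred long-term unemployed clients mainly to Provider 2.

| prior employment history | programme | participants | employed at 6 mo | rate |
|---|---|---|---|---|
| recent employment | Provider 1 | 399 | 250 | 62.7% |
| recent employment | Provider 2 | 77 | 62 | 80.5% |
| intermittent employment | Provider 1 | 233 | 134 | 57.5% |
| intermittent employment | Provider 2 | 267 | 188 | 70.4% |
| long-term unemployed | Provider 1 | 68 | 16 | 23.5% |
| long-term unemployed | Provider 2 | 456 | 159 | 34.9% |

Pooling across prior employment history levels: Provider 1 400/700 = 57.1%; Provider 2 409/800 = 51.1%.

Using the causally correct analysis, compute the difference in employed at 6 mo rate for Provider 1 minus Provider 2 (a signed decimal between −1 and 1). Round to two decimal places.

Since prior employment history is a pre-existing factor (not a product of the programme) and it affects the outcome on its own, it is a confounder. The stratified rates, not the pooled rate, identify the causal effect.
Adjusting over the population distribution of prior employment history: 0.317·(0.627−0.805) + 0.333·(0.575−0.704) + 0.349·(0.235−0.349) = -0.139.

-0.14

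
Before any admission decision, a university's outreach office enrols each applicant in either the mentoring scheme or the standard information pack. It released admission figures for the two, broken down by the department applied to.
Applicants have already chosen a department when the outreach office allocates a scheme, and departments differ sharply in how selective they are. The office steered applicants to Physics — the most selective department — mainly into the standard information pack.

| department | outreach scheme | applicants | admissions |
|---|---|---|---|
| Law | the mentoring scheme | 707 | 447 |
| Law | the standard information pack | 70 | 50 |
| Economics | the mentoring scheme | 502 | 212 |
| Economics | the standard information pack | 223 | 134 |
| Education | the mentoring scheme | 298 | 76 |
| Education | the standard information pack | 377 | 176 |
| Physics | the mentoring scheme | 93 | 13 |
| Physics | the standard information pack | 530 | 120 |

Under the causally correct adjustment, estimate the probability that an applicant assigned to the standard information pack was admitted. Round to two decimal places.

0.52

Within every department level the standard information pack has the higher rate, yet pooled the mentoring scheme does — Simpson's reversal.
Department satisfies the back-door criterion: it is not a descendant of the outreach scheme, and it blocks the spurious path from outreach scheme to outcome. Adjusting for it (i.e., using the within-department rates) gives the causal effect.
Standardising the standard information pack to the population department mix: 0.278·50/70 + 0.259·134/223 + 0.241·176/377 + 0.223·120/530 = 0.517.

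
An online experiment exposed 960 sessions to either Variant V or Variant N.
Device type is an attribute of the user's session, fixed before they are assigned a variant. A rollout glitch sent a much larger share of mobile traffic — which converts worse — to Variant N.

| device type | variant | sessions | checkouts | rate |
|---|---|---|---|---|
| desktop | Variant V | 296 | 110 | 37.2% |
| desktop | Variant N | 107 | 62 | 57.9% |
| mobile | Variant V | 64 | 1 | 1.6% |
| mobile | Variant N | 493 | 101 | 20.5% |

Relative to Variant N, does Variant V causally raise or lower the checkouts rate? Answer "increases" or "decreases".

decreases

Nothing the variant does changes device type; the imbalance is an allocation artefact. With device type also predicting the outcome, the pooled figure is confounded, and the within-stratum comparison is the causal one.
Within each level — desktop: 37.2% vs 57.9%; mobile: 1.6% vs 20.5% — Variant N is higher every time.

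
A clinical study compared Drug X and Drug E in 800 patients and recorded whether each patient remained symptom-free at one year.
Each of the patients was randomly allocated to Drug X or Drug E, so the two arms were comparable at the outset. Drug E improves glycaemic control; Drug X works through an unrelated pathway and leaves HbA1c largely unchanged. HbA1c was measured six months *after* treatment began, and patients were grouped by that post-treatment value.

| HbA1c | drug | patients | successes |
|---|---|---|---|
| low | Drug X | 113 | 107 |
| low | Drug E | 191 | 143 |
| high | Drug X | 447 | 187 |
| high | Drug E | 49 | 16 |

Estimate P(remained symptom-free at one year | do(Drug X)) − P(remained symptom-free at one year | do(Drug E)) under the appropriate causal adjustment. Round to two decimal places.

The stratified and pooled comparisons disagree (Drug X wins within each HbA1c; Drug E wins overall), so the answer turns on the causal role of HbA1c.
HbA1c lies on the pathway drug → HbA1c → outcome, so adjusting for it blocks the indirect effect. For the total causal effect of drug, use the unadjusted pooled rates.
The causal difference is the pooled difference: 0.525 − 0.662 = -0.138.

-0.14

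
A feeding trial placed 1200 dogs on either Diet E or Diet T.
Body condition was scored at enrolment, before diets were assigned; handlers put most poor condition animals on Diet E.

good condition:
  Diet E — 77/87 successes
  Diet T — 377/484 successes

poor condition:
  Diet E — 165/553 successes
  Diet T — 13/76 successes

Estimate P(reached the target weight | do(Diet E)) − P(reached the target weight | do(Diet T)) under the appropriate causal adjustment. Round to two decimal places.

+0.12

The starting body condition-specific comparison favours Diet E throughout, but the pooled figures favour Diet T. The question is whether to condition on starting body condition.
Here starting body condition is a common cause — it drives both which diet a case falls under and the outcome. The crude comparison mixes populations; the stratum-specific rates are the causally relevant ones.
Adjusting over the population distribution of starting body condition: 0.476·(0.885−0.779) + 0.524·(0.298−0.171) = +0.117.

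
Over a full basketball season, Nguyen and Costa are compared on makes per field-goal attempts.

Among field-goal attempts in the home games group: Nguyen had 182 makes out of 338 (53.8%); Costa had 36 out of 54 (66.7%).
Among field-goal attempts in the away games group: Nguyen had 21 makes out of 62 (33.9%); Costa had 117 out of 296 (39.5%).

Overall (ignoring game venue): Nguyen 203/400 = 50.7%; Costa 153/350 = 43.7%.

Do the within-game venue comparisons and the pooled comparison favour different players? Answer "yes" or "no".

Within each game venue level (home games 53.8% vs 66.7%; away games 33.9% vs 39.5%), Costa has the higher rate every time. Pooled: 50.7% vs 43.7% — Nguyen has the higher rate overall. The two comparisons disagree.

yes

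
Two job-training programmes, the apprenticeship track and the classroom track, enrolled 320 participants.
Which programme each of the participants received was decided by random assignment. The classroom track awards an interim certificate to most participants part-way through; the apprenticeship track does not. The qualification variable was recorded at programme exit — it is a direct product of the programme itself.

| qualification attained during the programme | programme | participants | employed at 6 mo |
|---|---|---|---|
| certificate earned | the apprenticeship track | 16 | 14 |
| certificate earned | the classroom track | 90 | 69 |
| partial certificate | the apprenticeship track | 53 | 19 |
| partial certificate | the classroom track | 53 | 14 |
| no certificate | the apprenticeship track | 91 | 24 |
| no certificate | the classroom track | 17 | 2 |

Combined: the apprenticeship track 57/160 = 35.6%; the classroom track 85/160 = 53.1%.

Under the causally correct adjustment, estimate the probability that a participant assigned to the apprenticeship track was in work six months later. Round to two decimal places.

The qualification attained during the programme-specific comparison favours the apprenticeship track throughout, but the pooled figures favour the classroom track. The question is whether to condition on qualification attained during the programme.
Qualification attained during the programme is recorded after the programme and is itself shifted by it — it sits on the causal path from programme to outcome. Conditioning on a mediator would strip out part of the effect we want; the pooled comparison gives the total causal effect.
So P(outcome | do(the apprenticeship track)) is just the pooled rate for the apprenticeship track: 57/160 = 0.356.

0.36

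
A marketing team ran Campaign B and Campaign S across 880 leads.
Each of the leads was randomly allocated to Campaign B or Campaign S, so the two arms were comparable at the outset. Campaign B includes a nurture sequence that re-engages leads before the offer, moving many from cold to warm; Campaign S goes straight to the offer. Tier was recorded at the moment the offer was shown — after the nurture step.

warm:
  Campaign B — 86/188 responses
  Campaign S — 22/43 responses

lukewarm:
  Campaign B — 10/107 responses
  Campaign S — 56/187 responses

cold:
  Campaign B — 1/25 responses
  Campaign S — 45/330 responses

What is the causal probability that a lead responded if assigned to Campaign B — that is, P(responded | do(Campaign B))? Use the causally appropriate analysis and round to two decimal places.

Campaign S is higher inside every engagement tier stratum but Campaign B is higher in aggregate. Whether to stratify depends on how engagement tier relates to the campaign.
Engagement tier here is a post-treatment variable shaped by the campaign; conditioning on it would introduce bias rather than remove it. The overall comparison is the causal one.
So P(outcome | do(Campaign B)) is just the pooled rate for Campaign B: 97/320 = 0.303.

0.30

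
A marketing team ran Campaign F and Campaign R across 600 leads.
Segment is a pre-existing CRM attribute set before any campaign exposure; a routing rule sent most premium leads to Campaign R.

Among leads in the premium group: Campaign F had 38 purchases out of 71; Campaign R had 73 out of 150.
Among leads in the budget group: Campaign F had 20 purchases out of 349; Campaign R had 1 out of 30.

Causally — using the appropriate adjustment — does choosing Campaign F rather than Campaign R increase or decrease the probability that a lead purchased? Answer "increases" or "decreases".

increases

Since customer segment is a pre-existing factor (not a product of the campaign) and it affects the outcome on its own, it is a confounder. The stratified rates, not the pooled rate, identify the causal effect.
Within each level — premium: 53.5% vs 48.7%; budget: 5.7% vs 3.3% — Campaign F is higher every time.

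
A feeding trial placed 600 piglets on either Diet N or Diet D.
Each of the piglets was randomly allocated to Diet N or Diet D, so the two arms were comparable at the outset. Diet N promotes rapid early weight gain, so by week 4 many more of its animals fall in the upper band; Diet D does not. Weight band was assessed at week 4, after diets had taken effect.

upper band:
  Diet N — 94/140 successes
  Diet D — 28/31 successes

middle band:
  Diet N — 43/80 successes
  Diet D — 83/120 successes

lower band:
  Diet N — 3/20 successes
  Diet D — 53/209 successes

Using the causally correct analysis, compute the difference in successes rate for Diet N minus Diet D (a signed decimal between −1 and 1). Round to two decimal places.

+0.13

The stratified and pooled comparisons disagree (Diet D wins within each week-4 weight band; Diet N wins overall), so the answer turns on the causal role of week-4 weight band.
Week-4 weight band lies on the pathway diet → week-4 weight band → outcome, so adjusting for it blocks the indirect effect. For the total causal effect of diet, use the unadjusted pooled rates.
The causal difference is the pooled difference: 0.583 − 0.456 = +0.128.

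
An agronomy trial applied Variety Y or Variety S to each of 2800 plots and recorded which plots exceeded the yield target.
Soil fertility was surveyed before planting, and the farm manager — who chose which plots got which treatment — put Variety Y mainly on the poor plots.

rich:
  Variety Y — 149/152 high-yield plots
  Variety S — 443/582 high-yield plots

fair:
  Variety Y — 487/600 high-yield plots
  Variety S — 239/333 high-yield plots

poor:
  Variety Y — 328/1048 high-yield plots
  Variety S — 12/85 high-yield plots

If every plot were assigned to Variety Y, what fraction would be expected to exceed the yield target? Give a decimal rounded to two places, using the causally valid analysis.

The imbalance in soil fertility arose from how plots were allocated, not from anything the variety did; and soil fertility independently affects the outcome. The pooled gap is confounded — condition on soil fertility.
Standardising Variety Y to the population soil fertility mix: 0.262·149/152 + 0.333·487/600 + 0.405·328/1048 = 0.654.

0.65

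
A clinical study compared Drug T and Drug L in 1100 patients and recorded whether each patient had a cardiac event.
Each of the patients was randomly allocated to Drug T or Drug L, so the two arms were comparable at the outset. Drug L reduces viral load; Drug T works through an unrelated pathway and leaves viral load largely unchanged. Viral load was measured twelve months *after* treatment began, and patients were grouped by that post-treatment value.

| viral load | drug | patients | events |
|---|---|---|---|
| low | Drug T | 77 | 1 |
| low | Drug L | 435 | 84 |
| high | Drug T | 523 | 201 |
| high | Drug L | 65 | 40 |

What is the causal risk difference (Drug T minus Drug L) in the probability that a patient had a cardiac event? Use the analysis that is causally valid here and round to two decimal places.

Viral load lies on the pathway drug → viral load → outcome, so adjusting for it blocks the indirect effect. For the total causal effect of drug, use the unadjusted pooled rates.
The causal difference is the pooled difference: 0.337 − 0.248 = +0.089.

+0.09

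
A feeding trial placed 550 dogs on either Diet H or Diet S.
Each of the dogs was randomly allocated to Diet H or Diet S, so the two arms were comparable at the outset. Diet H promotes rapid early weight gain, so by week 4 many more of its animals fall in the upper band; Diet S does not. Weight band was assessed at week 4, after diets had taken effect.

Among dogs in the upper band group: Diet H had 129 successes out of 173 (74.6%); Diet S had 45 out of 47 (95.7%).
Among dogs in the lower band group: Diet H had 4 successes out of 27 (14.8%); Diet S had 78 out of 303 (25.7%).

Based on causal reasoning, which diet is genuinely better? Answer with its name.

Week-4 weight band is downstream of the diet. One should not condition on a consequence of treatment, so the overall rates are the right comparison.
Pooled: Diet H 66.5% vs Diet S 35.1%; Diet H is higher overall.

Diet H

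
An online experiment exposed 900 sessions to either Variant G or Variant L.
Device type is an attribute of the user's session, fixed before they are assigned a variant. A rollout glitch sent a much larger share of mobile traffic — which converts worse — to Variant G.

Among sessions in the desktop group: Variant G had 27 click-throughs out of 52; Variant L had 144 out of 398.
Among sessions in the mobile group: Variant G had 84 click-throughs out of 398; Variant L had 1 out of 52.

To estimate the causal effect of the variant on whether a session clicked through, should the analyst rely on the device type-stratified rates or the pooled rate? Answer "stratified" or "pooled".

The device type-specific comparison favours Variant G throughout, but the pooled figures favour Variant L. The question is whether to condition on device type.
Here device type is a common cause — it drives both which variant a case falls under and the outcome. The crude comparison mixes populations; the stratum-specific rates are the causally relevant ones.
Within each level — desktop: 51.9% vs 36.2%; mobile: 21.1% vs 1.9% — Variant G is higher every time.

stratified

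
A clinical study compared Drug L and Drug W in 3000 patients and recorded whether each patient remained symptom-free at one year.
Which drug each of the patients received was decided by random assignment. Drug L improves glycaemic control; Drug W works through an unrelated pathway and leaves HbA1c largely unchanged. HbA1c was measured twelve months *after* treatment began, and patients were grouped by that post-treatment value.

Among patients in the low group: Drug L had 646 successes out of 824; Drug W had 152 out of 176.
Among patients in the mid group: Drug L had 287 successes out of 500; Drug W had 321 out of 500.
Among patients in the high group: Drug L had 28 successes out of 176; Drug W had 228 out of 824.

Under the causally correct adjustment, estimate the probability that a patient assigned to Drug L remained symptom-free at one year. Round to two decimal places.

HbA1c is recorded after the drug and is itself shifted by it — it sits on the causal path from drug to outcome. Conditioning on a mediator would strip out part of the effect we want; the pooled comparison gives the total causal effect.
So P(outcome | do(Drug L)) is just the pooled rate for Drug L: 961/1500 = 0.641.

0.64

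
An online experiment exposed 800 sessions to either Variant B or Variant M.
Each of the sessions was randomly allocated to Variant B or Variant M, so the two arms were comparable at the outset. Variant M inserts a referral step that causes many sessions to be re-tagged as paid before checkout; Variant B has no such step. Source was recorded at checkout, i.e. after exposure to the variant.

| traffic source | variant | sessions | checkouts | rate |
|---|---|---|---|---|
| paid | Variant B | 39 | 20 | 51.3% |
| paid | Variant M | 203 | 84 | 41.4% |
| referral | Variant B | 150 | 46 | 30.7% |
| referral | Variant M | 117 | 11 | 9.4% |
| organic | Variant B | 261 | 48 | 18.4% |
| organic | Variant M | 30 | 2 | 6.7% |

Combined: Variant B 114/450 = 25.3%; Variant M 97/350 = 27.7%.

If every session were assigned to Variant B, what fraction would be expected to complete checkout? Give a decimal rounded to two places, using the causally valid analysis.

0.25

Traffic source is downstream of the variant. One should not condition on a consequence of treatment, so the overall rates are the right comparison.
So P(outcome | do(Variant B)) is just the pooled rate for Variant B: 114/450 = 0.253.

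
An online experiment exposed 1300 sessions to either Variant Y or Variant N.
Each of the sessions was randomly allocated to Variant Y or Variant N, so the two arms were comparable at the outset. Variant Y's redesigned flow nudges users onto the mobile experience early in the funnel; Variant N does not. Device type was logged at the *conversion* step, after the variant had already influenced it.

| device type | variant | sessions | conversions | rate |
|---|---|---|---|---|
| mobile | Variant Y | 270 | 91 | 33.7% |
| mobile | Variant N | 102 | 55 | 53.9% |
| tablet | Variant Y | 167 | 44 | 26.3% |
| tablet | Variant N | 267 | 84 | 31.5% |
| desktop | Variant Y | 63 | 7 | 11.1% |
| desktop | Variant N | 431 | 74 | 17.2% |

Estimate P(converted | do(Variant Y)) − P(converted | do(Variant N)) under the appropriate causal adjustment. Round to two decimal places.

+0.02

Device type is recorded after the variant and is itself shifted by it — it sits on the causal path from variant to outcome. Conditioning on a mediator would strip out part of the effect we want; the pooled comparison gives the total causal effect.
The causal difference is the pooled difference: 0.284 − 0.266 = +0.018.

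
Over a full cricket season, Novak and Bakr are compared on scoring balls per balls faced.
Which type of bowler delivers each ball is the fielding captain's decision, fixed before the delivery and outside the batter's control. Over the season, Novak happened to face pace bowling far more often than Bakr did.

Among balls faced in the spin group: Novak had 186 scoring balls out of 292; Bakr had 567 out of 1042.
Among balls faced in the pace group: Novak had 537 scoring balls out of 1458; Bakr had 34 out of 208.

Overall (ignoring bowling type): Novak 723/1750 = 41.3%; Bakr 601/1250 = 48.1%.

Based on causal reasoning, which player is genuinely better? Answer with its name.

Novak

The bowling type-specific comparison favours Novak throughout, but the pooled figures favour Bakr. The question is whether to condition on bowling type.
The imbalance in bowling type arose from how balls faced were allocated, not from anything the player did; and bowling type independently affects the outcome. The pooled gap is confounded — condition on bowling type.
Within each level — spin: 63.7% vs 54.4%; pace: 36.8% vs 16.3% — Novak is higher every time.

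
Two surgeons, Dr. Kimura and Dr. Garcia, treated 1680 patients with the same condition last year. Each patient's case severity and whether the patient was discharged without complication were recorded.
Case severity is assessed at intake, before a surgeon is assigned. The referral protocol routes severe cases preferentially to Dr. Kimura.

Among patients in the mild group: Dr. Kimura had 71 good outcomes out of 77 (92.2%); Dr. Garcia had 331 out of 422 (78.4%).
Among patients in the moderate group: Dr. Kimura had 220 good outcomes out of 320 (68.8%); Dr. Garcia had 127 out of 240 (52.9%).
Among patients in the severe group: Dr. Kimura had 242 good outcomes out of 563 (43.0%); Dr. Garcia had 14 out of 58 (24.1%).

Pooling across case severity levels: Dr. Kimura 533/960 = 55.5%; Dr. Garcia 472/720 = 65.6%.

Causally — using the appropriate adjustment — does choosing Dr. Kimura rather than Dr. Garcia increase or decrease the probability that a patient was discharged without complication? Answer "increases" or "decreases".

The imbalance in case severity arose from how patients were allocated, not from anything the surgeon did; and case severity independently affects the outcome. The pooled gap is confounded — condition on case severity.
Within each level — mild: 92.2% vs 78.4%; moderate: 68.8% vs 52.9%; severe: 43.0% vs 24.1% — Dr. Kimura is higher every time.

increases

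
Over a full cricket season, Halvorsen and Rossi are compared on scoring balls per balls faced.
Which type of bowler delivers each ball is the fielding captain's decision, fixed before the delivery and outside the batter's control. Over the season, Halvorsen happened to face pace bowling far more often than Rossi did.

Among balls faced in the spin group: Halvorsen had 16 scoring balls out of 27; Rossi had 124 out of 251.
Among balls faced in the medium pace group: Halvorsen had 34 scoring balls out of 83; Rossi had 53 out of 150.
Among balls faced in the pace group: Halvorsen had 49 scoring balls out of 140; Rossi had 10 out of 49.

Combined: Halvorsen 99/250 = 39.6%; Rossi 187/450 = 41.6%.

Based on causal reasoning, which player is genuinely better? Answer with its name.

Halvorsen

Bowling type is set before the player has any effect — it is not caused by the player — and it independently drives the outcome. That makes it a confounder, so the causal comparison is within bowling type levels.
Within each level — spin: 59.3% vs 49.4%; medium pace: 41.0% vs 35.3%; pace: 35.0% vs 20.4% — Halvorsen is higher every time.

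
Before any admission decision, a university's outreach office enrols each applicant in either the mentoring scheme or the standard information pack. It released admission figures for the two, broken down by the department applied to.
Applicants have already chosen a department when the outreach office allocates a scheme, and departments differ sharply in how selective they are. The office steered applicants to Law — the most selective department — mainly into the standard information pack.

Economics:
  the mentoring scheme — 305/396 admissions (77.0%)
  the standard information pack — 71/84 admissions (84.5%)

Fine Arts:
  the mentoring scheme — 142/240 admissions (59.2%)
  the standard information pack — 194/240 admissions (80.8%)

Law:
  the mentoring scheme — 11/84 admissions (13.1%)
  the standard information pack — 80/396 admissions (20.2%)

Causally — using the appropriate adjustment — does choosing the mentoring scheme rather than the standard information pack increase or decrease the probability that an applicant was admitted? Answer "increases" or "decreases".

Here department is a common cause — it drives both which outreach scheme a case falls under and the outcome. The crude comparison mixes populations; the stratum-specific rates are the causally relevant ones.
Within each level — Economics: 77.0% vs 84.5%; Fine Arts: 59.2% vs 80.8%; Law: 13.1% vs 20.2% — the standard information pack is higher every time.

decreases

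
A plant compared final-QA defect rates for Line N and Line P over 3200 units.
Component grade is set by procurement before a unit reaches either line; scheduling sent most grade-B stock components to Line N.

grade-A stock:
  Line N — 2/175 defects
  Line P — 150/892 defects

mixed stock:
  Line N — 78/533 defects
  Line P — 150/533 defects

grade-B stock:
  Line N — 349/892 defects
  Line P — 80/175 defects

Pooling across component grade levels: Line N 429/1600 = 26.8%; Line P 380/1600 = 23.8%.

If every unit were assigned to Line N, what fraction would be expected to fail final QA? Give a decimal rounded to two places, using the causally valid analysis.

0.18

Component grade is set before the line has any effect — it is not caused by the line — and it independently drives the outcome. That makes it a confounder, so the causal comparison is within component grade levels.
Standardising Line N to the population component grade mix: 0.333·2/175 + 0.333·78/533 + 0.333·349/892 = 0.183.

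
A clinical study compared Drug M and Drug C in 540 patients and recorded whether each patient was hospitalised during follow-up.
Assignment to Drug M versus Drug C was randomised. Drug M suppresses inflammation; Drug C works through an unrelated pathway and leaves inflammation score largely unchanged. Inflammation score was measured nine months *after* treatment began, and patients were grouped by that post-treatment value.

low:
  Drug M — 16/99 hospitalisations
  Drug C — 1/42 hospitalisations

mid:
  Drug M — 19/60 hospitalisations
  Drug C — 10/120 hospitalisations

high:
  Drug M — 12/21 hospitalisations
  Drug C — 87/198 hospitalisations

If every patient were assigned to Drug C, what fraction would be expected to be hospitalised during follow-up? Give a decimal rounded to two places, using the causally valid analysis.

Inflammation score here is a post-treatment variable shaped by the drug; conditioning on it would introduce bias rather than remove it. The overall comparison is the causal one.
So P(outcome | do(Drug C)) is just the pooled rate for Drug C: 98/360 = 0.272.

0.27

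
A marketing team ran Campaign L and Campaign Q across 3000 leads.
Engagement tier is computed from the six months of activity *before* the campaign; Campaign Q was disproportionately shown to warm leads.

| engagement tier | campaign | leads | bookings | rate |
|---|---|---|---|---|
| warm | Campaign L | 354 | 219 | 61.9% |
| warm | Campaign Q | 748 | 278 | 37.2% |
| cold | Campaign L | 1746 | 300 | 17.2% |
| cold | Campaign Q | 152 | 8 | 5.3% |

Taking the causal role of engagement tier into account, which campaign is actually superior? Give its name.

Campaign L

The imbalance in engagement tier arose from how leads were allocated, not from anything the campaign did; and engagement tier independently affects the outcome. The pooled gap is confounded — condition on engagement tier.
Within each level — warm: 61.9% vs 37.2%; cold: 17.2% vs 5.3% — Campaign L is higher every time.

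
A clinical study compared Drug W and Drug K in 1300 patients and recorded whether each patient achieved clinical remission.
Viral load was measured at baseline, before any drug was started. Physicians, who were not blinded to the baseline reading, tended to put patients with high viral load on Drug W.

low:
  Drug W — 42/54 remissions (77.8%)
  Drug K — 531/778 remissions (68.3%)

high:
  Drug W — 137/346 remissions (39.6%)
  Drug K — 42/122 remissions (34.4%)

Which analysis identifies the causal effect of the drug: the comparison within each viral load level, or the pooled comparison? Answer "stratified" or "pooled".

stratified

Viral load differs across drugs for reasons unrelated to any effect of the drug itself, and it separately predicts the outcome — a classic confounder. We must compare within viral load levels.
Within each level — low: 77.8% vs 68.3%; high: 39.6% vs 34.4% — Drug W is higher every time.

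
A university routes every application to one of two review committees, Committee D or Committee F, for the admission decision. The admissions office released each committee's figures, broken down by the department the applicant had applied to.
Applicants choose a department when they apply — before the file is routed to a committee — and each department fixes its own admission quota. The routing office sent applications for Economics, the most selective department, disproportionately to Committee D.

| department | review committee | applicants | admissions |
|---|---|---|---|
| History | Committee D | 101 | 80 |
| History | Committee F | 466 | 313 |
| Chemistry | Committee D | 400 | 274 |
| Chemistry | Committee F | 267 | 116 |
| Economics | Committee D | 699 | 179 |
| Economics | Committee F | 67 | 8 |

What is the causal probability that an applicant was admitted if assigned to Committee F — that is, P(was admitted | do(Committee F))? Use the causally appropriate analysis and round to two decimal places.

0.38

Department differs across review committees for reasons unrelated to any effect of the review committee itself, and it separately predicts the outcome — a classic confounder. We must compare within department levels.
Standardising Committee F to the population department mix: 0.283·313/466 + 0.334·116/267 + 0.383·8/67 = 0.381.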